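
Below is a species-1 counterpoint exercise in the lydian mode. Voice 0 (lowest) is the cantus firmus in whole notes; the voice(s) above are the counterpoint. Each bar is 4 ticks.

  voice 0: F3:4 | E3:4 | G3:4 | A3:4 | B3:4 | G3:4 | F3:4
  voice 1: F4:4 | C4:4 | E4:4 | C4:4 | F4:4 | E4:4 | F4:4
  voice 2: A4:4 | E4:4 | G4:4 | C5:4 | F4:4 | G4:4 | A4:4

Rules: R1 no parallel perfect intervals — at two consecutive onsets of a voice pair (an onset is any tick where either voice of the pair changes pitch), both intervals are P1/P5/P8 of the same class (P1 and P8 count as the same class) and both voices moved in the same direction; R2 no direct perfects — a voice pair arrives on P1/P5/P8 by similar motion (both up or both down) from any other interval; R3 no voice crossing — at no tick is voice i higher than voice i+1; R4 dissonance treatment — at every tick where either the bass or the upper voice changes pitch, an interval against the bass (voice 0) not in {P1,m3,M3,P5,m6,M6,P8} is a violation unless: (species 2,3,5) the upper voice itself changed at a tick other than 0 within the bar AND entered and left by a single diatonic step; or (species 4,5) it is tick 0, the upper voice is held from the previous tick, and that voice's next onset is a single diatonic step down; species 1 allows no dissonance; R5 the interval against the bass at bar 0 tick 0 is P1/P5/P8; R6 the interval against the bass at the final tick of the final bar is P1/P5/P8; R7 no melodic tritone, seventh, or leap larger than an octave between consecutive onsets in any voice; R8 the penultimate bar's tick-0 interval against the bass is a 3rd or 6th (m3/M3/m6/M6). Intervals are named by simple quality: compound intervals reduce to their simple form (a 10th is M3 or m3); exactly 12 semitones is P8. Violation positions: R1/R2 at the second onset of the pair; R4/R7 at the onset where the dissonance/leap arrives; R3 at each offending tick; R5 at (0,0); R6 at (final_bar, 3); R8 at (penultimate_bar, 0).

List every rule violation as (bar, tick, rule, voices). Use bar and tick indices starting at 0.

(0, 0, R5, (0, 2))
(1, 0, R2, (0, 2))
(2, 0, R1, (0, 2))
(4, 0, R4, (0, 1))
(4, 0, R4, (0, 2))
(5, 0, R8, (0, 2))
(6, 3, R6, (0, 2))

bar 0: v0=F3 v1=F4 v2=A4 downbeat M3
bar 1: v0=E3 v1=C4 v2=E4 downbeat P8
bar 2: v0=G3 v1=E4 v2=G4 downbeat P8
bar 3: v0=A3 v1=C4 v2=C5 downbeat m3
bar 4: v0=B3 v1=F4 v2=F4 downbeat TT
bar 5: v0=G3 v1=E4 v2=G4 downbeat P8
bar 6: v0=F3 v1=F4 v2=A4 downbeat M3
  -> R5 @ bar 0 tick 0 v(0, 2): opens on M3
  -> R2 @ bar 1 tick 0 v(0, 2): F3/A4 M3 -> E3/E4 P8 similar
  -> R1 @ bar 2 tick 0 v(0, 2): E3/E4 P8 -> G3/G4 P8 similar
  -> R4 @ bar 4 tick 0 v(0, 1): B3/F4 TT untreated
  -> R4 @ bar 4 tick 0 v(0, 2): B3/F4 TT untreated
  -> R8 @ bar 5 tick 0 v(0, 2): penult P8 not 3rd/6th
  -> R6 @ bar 6 tick 3 v(0, 2): closes on M3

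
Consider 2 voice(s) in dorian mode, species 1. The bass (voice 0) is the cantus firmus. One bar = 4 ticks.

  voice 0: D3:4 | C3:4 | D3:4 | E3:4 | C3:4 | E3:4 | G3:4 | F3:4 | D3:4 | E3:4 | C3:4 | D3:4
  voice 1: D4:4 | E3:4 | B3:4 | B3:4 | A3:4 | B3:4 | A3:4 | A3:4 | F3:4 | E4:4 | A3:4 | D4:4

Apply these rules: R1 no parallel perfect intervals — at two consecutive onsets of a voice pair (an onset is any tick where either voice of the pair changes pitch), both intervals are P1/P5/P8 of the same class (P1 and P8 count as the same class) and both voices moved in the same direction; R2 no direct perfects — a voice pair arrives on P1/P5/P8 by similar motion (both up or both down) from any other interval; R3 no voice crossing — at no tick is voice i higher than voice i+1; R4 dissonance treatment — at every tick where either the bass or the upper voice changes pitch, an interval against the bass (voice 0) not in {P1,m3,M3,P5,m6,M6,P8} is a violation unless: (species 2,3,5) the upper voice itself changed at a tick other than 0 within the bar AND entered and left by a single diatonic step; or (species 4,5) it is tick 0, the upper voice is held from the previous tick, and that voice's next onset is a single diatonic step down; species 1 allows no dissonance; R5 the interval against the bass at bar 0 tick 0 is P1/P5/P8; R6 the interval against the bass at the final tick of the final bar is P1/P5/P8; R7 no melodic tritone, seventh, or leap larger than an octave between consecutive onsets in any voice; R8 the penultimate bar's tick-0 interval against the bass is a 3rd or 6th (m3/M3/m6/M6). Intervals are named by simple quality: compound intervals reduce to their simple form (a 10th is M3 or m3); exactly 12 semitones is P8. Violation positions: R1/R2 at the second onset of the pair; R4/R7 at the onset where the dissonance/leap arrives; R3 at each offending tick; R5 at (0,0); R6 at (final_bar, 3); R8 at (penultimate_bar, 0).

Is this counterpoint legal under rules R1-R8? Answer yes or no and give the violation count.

bar 0: v0=D3 v1=D4 (P8)
bar 1: v0=C3 v1=E3 (M3)
bar 2: v0=D3 v1=B3 (M6)
bar 3: v0=E3 v1=B3 (P5)
bar 4: v0=C3 v1=A3 (M6)
bar 5: v0=E3 v1=B3 (P5)
bar 6: v0=G3 v1=A3 (M2)
bar 7: v0=F3 v1=A3 (M3)
bar 8: v0=D3 v1=F3 (m3)
bar 9: v0=E3 v1=E4 (P8)
bar 10: v0=C3 v1=A3 (M6)
bar 11: v0=D3 v1=D4 (P8)
  R7 @ bar1.0: D4->E3 leap 10st
  R2 @ bar5.0: C3/A3 M6 -> E3/B3 P5 similar
  R4 @ bar6.0: G3/A3 M2 untreated
  R2 @ bar9.0: D3/F3 m3 -> E3/E4 P8 similar
  R7 @ bar9.0: F3->E4 leap 11st
  R2 @ bar11.0: C3/A3 M6 -> D3/D4 P8 similar

No (6 violations)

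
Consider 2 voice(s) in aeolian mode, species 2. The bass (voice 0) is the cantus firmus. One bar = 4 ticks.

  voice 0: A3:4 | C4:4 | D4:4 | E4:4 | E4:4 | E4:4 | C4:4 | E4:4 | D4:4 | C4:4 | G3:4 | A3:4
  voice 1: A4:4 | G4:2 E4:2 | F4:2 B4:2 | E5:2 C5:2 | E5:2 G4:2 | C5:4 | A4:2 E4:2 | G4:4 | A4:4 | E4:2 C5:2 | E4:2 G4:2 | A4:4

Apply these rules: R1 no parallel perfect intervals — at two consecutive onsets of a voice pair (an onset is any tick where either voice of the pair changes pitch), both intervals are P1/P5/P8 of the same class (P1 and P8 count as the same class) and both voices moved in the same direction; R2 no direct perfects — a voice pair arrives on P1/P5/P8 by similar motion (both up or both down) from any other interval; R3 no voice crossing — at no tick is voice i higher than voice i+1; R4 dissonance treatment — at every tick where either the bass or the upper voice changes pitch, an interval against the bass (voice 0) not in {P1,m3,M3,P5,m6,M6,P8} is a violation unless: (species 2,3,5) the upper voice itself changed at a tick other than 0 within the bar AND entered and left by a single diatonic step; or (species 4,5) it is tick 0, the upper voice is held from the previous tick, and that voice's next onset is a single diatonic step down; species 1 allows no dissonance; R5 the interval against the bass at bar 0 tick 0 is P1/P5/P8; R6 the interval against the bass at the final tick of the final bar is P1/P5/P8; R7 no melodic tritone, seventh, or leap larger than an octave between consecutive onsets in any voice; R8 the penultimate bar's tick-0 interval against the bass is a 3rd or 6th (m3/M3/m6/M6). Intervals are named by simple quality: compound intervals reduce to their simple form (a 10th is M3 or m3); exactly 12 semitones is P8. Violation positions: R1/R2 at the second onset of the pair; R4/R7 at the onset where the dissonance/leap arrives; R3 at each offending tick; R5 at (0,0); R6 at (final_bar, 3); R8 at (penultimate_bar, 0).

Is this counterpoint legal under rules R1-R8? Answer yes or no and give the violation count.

bar 0: v0=A3 v1=A4 (P8)
bar 1: v0=C4 v1=G4 (P5)
bar 2: v0=D4 v1=F4 (m3)
bar 3: v0=E4 v1=E5 (P8)
bar 4: v0=E4 v1=E5 (P8)
bar 5: v0=E4 v1=C5 (m6)
bar 6: v0=C4 v1=A4 (M6)
bar 7: v0=E4 v1=G4 (m3)
bar 8: v0=D4 v1=A4 (P5)
bar 9: v0=C4 v1=E4 (M3)
bar 10: v0=G3 v1=E4 (M6)
bar 11: v0=A3 v1=A4 (P8)
  R7 @ bar2.2: F4->B4 leap 6st
  R2 @ bar3.0: D4/B4 M6 -> E4/E5 P8 similar
  R1 @ bar11.0: G3/G4 P8 -> A3/A4 P8 similar

No (3 violations)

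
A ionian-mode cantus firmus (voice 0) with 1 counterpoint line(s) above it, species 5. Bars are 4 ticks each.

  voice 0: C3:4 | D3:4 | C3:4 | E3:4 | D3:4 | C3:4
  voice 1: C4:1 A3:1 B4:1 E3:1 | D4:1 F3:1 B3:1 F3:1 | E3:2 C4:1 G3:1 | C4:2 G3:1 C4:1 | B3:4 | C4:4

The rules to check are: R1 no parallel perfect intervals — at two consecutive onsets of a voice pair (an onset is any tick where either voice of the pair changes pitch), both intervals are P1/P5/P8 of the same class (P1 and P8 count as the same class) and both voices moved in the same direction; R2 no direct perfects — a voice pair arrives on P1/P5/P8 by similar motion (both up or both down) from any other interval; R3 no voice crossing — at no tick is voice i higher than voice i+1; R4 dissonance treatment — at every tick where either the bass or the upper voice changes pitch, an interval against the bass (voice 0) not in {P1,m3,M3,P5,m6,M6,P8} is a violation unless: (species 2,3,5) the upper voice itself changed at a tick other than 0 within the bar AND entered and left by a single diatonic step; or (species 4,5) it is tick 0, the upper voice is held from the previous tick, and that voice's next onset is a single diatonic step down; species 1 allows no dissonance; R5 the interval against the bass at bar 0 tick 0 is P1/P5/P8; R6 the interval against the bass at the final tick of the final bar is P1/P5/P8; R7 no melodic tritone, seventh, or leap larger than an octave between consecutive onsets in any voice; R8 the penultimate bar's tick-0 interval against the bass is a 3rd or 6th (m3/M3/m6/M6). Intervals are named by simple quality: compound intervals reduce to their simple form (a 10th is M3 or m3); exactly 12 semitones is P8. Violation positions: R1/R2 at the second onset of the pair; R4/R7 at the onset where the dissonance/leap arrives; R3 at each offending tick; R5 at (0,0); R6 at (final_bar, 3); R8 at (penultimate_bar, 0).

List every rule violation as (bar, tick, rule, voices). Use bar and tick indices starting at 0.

(0, 2, R4, (0, 1))
(0, 2, R7, (1,))
(0, 3, R7, (1,))
(1, 0, R2, (0, 1))
(1, 0, R7, (1,))
(1, 2, R7, (1,))
(1, 3, R7, (1,))

bar 0: v0=C3 v1=C4 downbeat P8
bar 1: v0=D3 v1=D4 downbeat P8
bar 2: v0=C3 v1=E3 downbeat M3
bar 3: v0=E3 v1=C4 downbeat m6
bar 4: v0=D3 v1=B3 downbeat M6
bar 5: v0=C3 v1=C4 downbeat P8
  -> R4 @ bar 0 tick 2 v(0, 1): C3/B4 M7 untreated
  -> R7 @ bar 0 tick 2 v(1,): A3->B4 leap 14st
  -> R7 @ bar 0 tick 3 v(1,): B4->E3 leap 19st
  -> R2 @ bar 1 tick 0 v(0, 1): C3/E3 M3 -> D3/D4 P8 similar
  -> R7 @ bar 1 tick 0 v(1,): E3->D4 leap 10st
  -> R7 @ bar 1 tick 2 v(1,): F3->B3 leap 6st
  -> R7 @ bar 1 tick 3 v(1,): B3->F3 leap 6st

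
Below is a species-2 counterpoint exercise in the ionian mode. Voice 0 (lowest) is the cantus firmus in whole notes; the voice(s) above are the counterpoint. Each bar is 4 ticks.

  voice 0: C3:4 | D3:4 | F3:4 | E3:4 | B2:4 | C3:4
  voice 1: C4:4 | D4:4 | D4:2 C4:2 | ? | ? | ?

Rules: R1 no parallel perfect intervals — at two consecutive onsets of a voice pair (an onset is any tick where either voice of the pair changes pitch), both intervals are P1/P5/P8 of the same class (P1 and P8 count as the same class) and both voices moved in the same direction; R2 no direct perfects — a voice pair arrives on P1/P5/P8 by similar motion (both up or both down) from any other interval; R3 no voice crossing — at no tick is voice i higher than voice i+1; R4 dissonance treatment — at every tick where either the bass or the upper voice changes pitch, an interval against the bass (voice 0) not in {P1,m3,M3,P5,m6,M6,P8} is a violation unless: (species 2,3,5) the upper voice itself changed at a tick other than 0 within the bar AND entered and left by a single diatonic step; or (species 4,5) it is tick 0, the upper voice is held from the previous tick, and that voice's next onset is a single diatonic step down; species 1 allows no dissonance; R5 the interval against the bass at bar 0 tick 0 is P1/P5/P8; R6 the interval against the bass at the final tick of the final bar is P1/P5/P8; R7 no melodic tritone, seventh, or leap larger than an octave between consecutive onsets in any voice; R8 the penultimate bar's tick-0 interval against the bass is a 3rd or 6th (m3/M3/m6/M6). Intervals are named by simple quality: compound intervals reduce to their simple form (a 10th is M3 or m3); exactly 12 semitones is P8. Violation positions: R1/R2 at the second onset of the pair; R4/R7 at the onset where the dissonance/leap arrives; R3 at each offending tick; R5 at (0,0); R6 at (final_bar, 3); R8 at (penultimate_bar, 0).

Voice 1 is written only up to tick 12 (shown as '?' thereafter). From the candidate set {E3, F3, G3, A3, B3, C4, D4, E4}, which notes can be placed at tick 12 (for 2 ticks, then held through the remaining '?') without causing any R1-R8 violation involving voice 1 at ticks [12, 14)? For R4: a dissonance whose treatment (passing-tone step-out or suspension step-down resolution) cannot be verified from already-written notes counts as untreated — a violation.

E3: violates R2
F3: violates R4
G3: legal
A3: violates R4
B3: violates R1
C4: legal
D4: violates R4
E4: legal

{C4, E4, G3}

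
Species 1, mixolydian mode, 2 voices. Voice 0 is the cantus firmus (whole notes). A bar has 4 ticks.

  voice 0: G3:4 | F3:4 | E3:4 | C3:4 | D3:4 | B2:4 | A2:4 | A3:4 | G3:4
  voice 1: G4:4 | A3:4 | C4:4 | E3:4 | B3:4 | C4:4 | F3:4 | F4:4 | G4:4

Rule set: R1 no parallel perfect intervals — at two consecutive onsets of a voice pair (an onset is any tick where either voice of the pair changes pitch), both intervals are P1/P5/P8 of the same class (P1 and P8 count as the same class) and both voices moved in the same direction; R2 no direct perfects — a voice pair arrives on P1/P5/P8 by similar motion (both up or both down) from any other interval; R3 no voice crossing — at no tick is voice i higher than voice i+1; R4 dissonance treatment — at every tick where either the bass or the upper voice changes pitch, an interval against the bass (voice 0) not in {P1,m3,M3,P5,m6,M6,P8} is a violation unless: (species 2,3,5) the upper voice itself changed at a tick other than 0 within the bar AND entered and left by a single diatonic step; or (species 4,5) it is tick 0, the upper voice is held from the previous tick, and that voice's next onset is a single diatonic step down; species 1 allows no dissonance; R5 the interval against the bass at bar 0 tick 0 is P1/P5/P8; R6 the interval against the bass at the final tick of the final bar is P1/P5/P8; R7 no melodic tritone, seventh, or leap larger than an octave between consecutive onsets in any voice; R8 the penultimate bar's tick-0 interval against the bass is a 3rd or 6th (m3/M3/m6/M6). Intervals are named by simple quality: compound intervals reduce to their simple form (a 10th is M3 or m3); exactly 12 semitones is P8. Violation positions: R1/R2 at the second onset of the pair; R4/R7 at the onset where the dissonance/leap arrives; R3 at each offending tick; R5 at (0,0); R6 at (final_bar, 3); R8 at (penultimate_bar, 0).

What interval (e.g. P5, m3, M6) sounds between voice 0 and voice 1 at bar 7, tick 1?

voice 0=A3 voice 1=F4 -> m6

m6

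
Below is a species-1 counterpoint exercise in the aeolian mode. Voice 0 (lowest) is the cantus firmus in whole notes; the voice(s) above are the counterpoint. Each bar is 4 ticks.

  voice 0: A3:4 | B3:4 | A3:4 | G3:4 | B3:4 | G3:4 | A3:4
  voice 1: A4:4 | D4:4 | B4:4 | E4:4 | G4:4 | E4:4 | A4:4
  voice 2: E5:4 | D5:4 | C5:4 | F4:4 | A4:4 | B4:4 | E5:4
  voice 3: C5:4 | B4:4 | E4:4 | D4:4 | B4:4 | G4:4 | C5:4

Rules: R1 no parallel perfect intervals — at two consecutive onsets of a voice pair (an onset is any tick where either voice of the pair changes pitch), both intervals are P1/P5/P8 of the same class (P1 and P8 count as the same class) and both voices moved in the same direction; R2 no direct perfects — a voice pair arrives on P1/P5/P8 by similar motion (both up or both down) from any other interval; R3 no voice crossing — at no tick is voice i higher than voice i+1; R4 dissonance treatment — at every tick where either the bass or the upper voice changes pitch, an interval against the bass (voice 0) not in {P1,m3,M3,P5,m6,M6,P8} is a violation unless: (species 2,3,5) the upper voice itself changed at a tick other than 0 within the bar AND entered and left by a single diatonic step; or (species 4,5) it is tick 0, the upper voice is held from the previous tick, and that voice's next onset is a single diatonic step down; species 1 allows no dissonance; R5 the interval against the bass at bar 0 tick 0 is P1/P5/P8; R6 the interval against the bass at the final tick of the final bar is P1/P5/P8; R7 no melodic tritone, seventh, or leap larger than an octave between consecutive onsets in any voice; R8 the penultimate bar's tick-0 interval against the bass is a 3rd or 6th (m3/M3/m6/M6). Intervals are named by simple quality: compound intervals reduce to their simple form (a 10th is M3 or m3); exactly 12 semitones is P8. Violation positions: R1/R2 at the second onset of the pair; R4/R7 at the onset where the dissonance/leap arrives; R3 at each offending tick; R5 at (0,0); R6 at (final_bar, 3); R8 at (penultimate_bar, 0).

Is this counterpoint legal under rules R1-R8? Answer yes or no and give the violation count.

No (38 violations)

bar 0: v0=A3 v1=A4 v2=E5 v3=C5 (m3)
bar 1: v0=B3 v1=D4 v2=D5 v3=B4 (P8)
bar 2: v0=A3 v1=B4 v2=C5 v3=E4 (P5)
bar 3: v0=G3 v1=E4 v2=F4 v3=D4 (P5)
bar 4: v0=B3 v1=G4 v2=A4 v3=B4 (P8)
bar 5: v0=G3 v1=E4 v2=B4 v3=G4 (P8)
bar 6: v0=A3 v1=A4 v2=E5 v3=C5 (m3)
  R3 @ bar0.0: E5 above C5
  R5 @ bar0.0: opens on m3
  R3 @ bar0.1: E5 above C5
  R3 @ bar0.2: E5 above C5
  R3 @ bar0.3: E5 above C5
  R2 @ bar1.0: A4/E5 P5 -> D4/D5 P8 similar
  R3 @ bar1.0: D5 above B4
  R3 @ bar1.1: D5 above B4
  R3 @ bar1.2: D5 above B4
  R3 @ bar1.3: D5 above B4
  R2 @ bar2.0: B3/B4 P8 -> A3/E4 P5 similar
  R3 @ bar2.0: C5 above E4
  R4 @ bar2.0: A3/B4 M2 untreated
  R3 @ bar2.1: C5 above E4
  R3 @ bar2.2: C5 above E4
  R3 @ bar2.3: C5 above E4
  R1 @ bar3.0: A3/E4 P5 -> G3/D4 P5 similar
  R3 @ bar3.0: F4 above D4
  R4 @ bar3.0: G3/F4 m7 untreated
  R3 @ bar3.1: F4 above D4
  R3 @ bar3.2: F4 above D4
  R3 @ bar3.3: F4 above D4
  R2 @ bar4.0: G3/D4 P5 -> B3/B4 P8 similar
  R4 @ bar4.0: B3/A4 m7 untreated
  R1 @ bar5.0: B3/B4 P8 -> G3/G4 P8 similar
  R3 @ bar5.0: B4 above G4
  R8 @ bar5.0: penult P8 not 3rd/6th
  R3 @ bar5.1: B4 above G4
  R3 @ bar5.2: B4 above G4
  R3 @ bar5.3: B4 above G4
  R1 @ bar6.0: E4/B4 P5 -> A4/E5 P5 similar
  R2 @ bar6.0: G3/E4 M6 -> A3/A4 P8 similar
  R2 @ bar6.0: G3/B4 M3 -> A3/E5 P5 similar
  R3 @ bar6.0: E5 above C5
  R3 @ bar6.1: E5 above C5
  R3 @ bar6.2: E5 above C5
  R3 @ bar6.3: E5 above C5
  R6 @ bar6.3: closes on m3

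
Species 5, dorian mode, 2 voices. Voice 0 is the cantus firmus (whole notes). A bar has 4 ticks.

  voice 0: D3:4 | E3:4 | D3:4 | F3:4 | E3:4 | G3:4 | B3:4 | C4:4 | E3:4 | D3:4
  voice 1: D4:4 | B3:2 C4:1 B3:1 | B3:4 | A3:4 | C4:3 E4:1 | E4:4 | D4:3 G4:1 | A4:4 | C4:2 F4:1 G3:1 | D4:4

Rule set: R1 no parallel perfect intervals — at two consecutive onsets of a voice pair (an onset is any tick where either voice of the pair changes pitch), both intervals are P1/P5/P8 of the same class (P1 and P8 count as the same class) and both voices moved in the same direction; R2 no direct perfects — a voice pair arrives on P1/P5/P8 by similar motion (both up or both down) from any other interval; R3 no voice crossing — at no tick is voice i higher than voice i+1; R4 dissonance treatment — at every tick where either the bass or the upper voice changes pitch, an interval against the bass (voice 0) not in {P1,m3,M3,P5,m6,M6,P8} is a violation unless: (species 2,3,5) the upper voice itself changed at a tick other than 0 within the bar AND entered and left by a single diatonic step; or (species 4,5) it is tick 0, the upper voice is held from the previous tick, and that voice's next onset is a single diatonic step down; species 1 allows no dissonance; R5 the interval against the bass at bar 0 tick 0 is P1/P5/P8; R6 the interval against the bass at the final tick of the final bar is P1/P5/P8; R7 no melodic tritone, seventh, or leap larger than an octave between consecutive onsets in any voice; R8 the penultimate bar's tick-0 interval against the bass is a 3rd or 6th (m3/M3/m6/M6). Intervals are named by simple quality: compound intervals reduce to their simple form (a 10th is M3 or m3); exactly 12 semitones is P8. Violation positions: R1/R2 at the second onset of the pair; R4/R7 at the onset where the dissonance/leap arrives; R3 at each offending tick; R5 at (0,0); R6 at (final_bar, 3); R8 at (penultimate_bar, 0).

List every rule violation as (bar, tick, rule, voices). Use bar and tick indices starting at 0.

(8, 2, R4, (0, 1))
(8, 3, R7, (1,))

bar 0: v0=D3 v1=D4 downbeat P8
bar 1: v0=E3 v1=B3 downbeat P5
bar 2: v0=D3 v1=B3 downbeat M6
bar 3: v0=F3 v1=A3 downbeat M3
bar 4: v0=E3 v1=C4 downbeat m6
bar 5: v0=G3 v1=E4 downbeat M6
bar 6: v0=B3 v1=D4 downbeat m3
bar 7: v0=C4 v1=A4 downbeat M6
bar 8: v0=E3 v1=C4 downbeat m6
bar 9: v0=D3 v1=D4 downbeat P8
  -> R4 @ bar 8 tick 2 v(0, 1): E3/F4 m2 untreated
  -> R7 @ bar 8 tick 3 v(1,): F4->G3 leap 10st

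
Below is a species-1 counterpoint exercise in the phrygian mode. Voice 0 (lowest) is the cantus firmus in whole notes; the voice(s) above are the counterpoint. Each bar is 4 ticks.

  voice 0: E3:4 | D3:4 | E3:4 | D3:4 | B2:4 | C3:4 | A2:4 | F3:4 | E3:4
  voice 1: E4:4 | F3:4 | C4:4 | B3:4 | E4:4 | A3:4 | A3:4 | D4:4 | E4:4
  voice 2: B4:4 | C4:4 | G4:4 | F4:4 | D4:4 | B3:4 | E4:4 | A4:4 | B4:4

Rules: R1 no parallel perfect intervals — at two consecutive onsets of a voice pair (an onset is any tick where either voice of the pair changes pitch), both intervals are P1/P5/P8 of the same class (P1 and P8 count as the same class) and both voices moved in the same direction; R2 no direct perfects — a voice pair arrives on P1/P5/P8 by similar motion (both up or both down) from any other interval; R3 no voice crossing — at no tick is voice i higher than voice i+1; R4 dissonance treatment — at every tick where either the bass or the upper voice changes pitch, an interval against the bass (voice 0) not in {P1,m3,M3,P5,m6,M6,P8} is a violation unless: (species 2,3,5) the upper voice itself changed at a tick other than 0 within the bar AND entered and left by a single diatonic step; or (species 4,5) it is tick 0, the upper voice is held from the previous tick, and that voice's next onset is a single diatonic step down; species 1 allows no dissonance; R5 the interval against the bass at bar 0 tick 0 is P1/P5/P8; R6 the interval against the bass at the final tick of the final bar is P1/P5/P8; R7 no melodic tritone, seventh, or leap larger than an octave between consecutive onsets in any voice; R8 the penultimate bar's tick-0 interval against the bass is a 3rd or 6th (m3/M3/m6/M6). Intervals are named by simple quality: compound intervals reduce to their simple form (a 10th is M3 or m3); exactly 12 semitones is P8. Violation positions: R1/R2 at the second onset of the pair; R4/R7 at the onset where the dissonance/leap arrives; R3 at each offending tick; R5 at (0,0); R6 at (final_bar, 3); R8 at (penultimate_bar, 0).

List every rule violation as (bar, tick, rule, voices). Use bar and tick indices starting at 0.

bar 0: v0=E3 v1=E4 v2=B4 downbeat P5
bar 1: v0=D3 v1=F3 v2=C4 downbeat m7
bar 2: v0=E3 v1=C4 v2=G4 downbeat m3
bar 3: v0=D3 v1=B3 v2=F4 downbeat m3
bar 4: v0=B2 v1=E4 v2=D4 downbeat m3
bar 5: v0=C3 v1=A3 v2=B3 downbeat M7
bar 6: v0=A2 v1=A3 v2=E4 downbeat P5
bar 7: v0=F3 v1=D4 v2=A4 downbeat M3
bar 8: v0=E3 v1=E4 v2=B4 downbeat P5
  -> R1 @ bar 1 tick 0 v(1, 2): E4/B4 P5 -> F3/C4 P5 similar
  -> R4 @ bar 1 tick 0 v(0, 2): D3/C4 m7 untreated
  -> R7 @ bar 1 tick 0 v(1,): E4->F3 leap 11st
  -> R7 @ bar 1 tick 0 v(2,): B4->C4 leap 11st
  -> R1 @ bar 2 tick 0 v(1, 2): F3/C4 P5 -> C4/G4 P5 similar
  -> R3 @ bar 4 tick 0 v(1, 2): E4 above D4
  -> R4 @ bar 4 tick 0 v(0, 1): B2/E4 P4 untreated
  -> R3 @ bar 4 tick 1 v(1, 2): E4 above D4
  -> R3 @ bar 4 tick 2 v(1, 2): E4 above D4
  -> R3 @ bar 4 tick 3 v(1, 2): E4 above D4
  -> R4 @ bar 5 tick 0 v(0, 2): C3/B3 M7 untreated
  -> R1 @ bar 7 tick 0 v(1, 2): A3/E4 P5 -> D4/A4 P5 similar
  -> R1 @ bar 8 tick 0 v(1, 2): D4/A4 P5 -> E4/B4 P5 similar

(1, 0, R1, (1, 2))
(1, 0, R4, (0, 2))
(1, 0, R7, (1,))
(1, 0, R7, (2,))
(2, 0, R1, (1, 2))
(4, 0, R3, (1, 2))
(4, 0, R4, (0, 1))
(4, 1, R3, (1, 2))
(4, 2, R3, (1, 2))
(4, 3, R3, (1, 2))
(5, 0, R4, (0, 2))
(7, 0, R1, (1, 2))
(8, 0, R1, (1, 2))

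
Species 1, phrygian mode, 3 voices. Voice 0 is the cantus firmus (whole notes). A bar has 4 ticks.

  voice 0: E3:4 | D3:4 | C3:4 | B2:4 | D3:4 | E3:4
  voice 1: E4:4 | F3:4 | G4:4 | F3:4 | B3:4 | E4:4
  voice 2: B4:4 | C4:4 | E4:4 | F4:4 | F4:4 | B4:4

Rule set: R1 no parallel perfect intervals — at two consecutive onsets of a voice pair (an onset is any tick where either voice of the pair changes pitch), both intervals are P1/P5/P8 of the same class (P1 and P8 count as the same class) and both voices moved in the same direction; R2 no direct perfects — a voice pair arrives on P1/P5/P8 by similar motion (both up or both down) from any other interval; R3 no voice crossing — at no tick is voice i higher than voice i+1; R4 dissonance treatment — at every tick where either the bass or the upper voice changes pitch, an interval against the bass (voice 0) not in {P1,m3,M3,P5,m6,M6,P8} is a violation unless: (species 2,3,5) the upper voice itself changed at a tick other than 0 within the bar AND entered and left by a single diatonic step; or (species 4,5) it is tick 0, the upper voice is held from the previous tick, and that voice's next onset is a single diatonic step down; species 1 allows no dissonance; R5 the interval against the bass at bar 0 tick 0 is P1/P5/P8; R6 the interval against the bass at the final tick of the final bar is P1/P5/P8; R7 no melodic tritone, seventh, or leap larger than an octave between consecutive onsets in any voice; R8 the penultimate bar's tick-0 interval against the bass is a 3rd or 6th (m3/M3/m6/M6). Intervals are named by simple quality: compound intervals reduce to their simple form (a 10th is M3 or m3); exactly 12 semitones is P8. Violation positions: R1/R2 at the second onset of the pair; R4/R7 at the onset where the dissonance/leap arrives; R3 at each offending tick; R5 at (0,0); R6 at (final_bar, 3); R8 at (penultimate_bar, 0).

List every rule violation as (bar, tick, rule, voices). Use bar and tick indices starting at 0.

bar 0: v0=E3 v1=E4 v2=B4 downbeat P5
bar 1: v0=D3 v1=F3 v2=C4 downbeat m7
bar 2: v0=C3 v1=G4 v2=E4 downbeat M3
bar 3: v0=B2 v1=F3 v2=F4 downbeat TT
bar 4: v0=D3 v1=B3 v2=F4 downbeat m3
bar 5: v0=E3 v1=E4 v2=B4 downbeat P5
  -> R1 @ bar 1 tick 0 v(1, 2): E4/B4 P5 -> F3/C4 P5 similar
  -> R4 @ bar 1 tick 0 v(0, 2): D3/C4 m7 untreated
  -> R7 @ bar 1 tick 0 v(1,): E4->F3 leap 11st
  -> R7 @ bar 1 tick 0 v(2,): B4->C4 leap 11st
  -> R3 @ bar 2 tick 0 v(1, 2): G4 above E4
  -> R7 @ bar 2 tick 0 v(1,): F3->G4 leap 14st
  -> R3 @ bar 2 tick 1 v(1, 2): G4 above E4
  -> R3 @ bar 2 tick 2 v(1, 2): G4 above E4
  -> R3 @ bar 2 tick 3 v(1, 2): G4 above E4
  -> R4 @ bar 3 tick 0 v(0, 1): B2/F3 TT untreated
  -> R4 @ bar 3 tick 0 v(0, 2): B2/F4 TT untreated
  -> R7 @ bar 3 tick 0 v(1,): G4->F3 leap 14st
  -> R7 @ bar 4 tick 0 v(1,): F3->B3 leap 6st
  -> R2 @ bar 5 tick 0 v(0, 1): D3/B3 M6 -> E3/E4 P8 similar
  -> R2 @ bar 5 tick 0 v(0, 2): D3/F4 m3 -> E3/B4 P5 similar
  -> R2 @ bar 5 tick 0 v(1, 2): B3/F4 TT -> E4/B4 P5 similar
  -> R7 @ bar 5 tick 0 v(2,): F4->B4 leap 6st

(1, 0, R1, (1, 2))
(1, 0, R4, (0, 2))
(1, 0, R7, (1,))
(1, 0, R7, (2,))
(2, 0, R3, (1, 2))
(2, 0, R7, (1,))
(2, 1, R3, (1, 2))
(2, 2, R3, (1, 2))
(2, 3, R3, (1, 2))
(3, 0, R4, (0, 1))
(3, 0, R4, (0, 2))
(3, 0, R7, (1,))
(4, 0, R7, (1,))
(5, 0, R2, (0, 1))
(5, 0, R2, (0, 2))
(5, 0, R2, (1, 2))
(5, 0, R7, (2,))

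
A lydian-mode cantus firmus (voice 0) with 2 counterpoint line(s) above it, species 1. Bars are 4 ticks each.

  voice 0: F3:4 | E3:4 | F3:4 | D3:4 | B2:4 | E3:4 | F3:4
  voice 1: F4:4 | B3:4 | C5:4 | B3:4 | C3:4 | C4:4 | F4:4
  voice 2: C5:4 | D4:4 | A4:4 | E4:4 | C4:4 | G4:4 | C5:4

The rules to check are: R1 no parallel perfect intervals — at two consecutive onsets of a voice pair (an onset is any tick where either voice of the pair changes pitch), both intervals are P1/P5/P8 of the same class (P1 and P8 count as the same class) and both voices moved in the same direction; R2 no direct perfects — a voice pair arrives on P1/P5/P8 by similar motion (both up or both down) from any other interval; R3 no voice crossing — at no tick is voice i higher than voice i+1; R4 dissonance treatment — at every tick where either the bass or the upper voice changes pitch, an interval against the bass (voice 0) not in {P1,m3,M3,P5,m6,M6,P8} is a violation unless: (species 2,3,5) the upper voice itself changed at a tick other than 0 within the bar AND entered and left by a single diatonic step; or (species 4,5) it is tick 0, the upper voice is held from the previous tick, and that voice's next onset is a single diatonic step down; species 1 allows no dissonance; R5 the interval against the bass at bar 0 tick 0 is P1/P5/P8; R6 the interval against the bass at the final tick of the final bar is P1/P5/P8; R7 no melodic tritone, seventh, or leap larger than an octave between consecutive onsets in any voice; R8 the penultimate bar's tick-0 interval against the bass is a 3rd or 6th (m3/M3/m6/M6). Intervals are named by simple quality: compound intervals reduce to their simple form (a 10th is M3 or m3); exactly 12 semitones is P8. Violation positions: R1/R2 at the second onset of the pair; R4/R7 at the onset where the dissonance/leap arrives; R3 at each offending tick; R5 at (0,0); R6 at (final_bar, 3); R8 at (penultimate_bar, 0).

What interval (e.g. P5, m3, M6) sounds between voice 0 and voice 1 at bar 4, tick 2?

m2

voice 0=B2 voice 1=C3 -> m2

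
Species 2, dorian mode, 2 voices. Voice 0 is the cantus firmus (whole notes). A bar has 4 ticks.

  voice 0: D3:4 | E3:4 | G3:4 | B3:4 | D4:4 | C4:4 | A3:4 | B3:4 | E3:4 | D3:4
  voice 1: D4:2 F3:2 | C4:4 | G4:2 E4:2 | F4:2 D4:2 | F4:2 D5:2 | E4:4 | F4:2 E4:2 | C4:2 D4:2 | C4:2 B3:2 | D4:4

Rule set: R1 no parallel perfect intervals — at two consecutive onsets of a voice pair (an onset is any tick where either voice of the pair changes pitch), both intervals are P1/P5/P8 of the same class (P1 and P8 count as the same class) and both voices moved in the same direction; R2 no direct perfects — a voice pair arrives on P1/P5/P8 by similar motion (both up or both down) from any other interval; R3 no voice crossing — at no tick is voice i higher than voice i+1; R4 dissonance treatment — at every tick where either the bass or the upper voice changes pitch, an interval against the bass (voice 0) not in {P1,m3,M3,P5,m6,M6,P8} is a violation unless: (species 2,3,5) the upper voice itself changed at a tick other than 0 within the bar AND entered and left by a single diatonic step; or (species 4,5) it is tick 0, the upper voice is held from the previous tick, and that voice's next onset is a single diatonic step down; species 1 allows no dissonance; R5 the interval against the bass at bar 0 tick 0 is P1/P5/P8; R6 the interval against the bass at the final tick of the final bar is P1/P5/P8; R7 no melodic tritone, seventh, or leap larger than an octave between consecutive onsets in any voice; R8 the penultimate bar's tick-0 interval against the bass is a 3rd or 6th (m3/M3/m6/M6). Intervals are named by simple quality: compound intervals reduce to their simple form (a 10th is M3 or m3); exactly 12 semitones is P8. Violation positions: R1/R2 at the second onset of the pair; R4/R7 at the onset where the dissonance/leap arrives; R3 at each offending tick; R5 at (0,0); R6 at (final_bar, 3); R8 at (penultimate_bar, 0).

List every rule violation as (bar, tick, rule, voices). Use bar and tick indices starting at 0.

(2, 0, R2, (0, 1))
(3, 0, R4, (0, 1))
(5, 0, R7, (1,))
(7, 0, R4, (0, 1))

bar 0: v0=D3 v1=D4 downbeat P8
bar 1: v0=E3 v1=C4 downbeat m6
bar 2: v0=G3 v1=G4 downbeat P8
bar 3: v0=B3 v1=F4 downbeat TT
bar 4: v0=D4 v1=F4 downbeat m3
bar 5: v0=C4 v1=E4 downbeat M3
bar 6: v0=A3 v1=F4 downbeat m6
bar 7: v0=B3 v1=C4 downbeat m2
bar 8: v0=E3 v1=C4 downbeat m6
bar 9: v0=D3 v1=D4 downbeat P8
  -> R2 @ bar 2 tick 0 v(0, 1): E3/C4 m6 -> G3/G4 P8 similar
  -> R4 @ bar 3 tick 0 v(0, 1): B3/F4 TT untreated
  -> R7 @ bar 5 tick 0 v(1,): D5->E4 leap 10st
  -> R4 @ bar 7 tick 0 v(0, 1): B3/C4 m2 untreated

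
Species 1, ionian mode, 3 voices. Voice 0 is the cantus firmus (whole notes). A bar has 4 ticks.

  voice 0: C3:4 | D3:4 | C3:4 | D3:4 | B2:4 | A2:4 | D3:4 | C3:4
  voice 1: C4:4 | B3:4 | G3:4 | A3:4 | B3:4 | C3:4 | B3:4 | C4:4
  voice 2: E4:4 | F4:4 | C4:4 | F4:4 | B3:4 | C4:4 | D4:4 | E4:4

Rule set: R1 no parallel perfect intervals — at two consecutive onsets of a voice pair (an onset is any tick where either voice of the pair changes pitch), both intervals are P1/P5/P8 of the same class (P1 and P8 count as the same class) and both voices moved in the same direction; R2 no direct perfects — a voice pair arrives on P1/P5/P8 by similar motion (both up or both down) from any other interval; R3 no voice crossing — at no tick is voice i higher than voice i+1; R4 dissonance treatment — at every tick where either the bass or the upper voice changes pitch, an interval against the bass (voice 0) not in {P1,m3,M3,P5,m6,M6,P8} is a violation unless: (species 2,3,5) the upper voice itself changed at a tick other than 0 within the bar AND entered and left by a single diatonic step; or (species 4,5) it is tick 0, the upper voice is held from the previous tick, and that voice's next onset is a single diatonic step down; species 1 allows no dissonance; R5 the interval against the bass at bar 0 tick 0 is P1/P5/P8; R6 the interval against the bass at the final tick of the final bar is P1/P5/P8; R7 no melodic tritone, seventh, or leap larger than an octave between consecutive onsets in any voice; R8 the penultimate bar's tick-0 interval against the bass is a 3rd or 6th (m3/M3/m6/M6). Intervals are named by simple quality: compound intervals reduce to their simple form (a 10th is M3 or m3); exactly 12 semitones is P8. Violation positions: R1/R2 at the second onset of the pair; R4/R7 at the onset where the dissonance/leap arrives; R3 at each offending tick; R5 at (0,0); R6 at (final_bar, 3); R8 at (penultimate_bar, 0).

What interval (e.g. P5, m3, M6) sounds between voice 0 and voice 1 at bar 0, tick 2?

P8

voice 0=C3 voice 1=C4 -> P8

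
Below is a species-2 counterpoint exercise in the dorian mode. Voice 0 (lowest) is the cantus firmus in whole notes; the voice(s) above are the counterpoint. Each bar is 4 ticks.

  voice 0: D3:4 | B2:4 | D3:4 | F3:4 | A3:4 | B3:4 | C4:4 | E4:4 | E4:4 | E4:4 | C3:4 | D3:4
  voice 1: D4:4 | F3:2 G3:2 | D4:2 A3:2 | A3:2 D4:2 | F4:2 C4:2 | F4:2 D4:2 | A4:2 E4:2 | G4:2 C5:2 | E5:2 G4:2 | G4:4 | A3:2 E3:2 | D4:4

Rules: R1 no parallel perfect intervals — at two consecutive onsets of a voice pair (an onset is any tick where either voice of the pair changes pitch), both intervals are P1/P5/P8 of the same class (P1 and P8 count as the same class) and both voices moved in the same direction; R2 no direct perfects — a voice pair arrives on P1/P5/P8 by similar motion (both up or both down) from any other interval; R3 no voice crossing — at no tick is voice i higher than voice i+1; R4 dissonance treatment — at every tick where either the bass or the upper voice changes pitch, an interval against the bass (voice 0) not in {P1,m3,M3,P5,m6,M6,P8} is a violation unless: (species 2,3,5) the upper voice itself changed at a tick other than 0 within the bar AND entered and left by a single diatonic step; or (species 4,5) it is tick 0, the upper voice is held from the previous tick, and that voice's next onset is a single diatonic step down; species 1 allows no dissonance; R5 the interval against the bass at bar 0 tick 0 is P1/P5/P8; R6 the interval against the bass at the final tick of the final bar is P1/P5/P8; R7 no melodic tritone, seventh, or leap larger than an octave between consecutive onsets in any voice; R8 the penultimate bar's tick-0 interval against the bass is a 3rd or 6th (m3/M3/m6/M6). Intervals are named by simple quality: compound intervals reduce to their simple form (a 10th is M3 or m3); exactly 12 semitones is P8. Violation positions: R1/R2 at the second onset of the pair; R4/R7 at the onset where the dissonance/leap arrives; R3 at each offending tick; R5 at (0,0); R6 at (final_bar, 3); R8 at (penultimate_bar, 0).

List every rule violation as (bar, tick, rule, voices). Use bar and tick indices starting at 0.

(1, 0, R4, (0, 1))
(2, 0, R2, (0, 1))
(5, 0, R4, (0, 1))
(10, 0, R7, (0,))
(10, 0, R7, (1,))
(11, 0, R2, (0, 1))
(11, 0, R7, (1,))

bar 0: v0=D3 v1=D4 downbeat P8
bar 1: v0=B2 v1=F3 downbeat TT
bar 2: v0=D3 v1=D4 downbeat P8
bar 3: v0=F3 v1=A3 downbeat M3
bar 4: v0=A3 v1=F4 downbeat m6
bar 5: v0=B3 v1=F4 downbeat TT
bar 6: v0=C4 v1=A4 downbeat M6
bar 7: v0=E4 v1=G4 downbeat m3
bar 8: v0=E4 v1=E5 downbeat P8
bar 9: v0=E4 v1=G4 downbeat m3
bar 10: v0=C3 v1=A3 downbeat M6
bar 11: v0=D3 v1=D4 downbeat P8
  -> R4 @ bar 1 tick 0 v(0, 1): B2/F3 TT untreated
  -> R2 @ bar 2 tick 0 v(0, 1): B2/G3 m6 -> D3/D4 P8 similar
  -> R4 @ bar 5 tick 0 v(0, 1): B3/F4 TT untreated
  -> R7 @ bar 10 tick 0 v(0,): E4->C3 leap 16st
  -> R7 @ bar 10 tick 0 v(1,): G4->A3 leap 10st
  -> R2 @ bar 11 tick 0 v(0, 1): C3/E3 M3 -> D3/D4 P8 similar
  -> R7 @ bar 11 tick 0 v(1,): E3->D4 leap 10st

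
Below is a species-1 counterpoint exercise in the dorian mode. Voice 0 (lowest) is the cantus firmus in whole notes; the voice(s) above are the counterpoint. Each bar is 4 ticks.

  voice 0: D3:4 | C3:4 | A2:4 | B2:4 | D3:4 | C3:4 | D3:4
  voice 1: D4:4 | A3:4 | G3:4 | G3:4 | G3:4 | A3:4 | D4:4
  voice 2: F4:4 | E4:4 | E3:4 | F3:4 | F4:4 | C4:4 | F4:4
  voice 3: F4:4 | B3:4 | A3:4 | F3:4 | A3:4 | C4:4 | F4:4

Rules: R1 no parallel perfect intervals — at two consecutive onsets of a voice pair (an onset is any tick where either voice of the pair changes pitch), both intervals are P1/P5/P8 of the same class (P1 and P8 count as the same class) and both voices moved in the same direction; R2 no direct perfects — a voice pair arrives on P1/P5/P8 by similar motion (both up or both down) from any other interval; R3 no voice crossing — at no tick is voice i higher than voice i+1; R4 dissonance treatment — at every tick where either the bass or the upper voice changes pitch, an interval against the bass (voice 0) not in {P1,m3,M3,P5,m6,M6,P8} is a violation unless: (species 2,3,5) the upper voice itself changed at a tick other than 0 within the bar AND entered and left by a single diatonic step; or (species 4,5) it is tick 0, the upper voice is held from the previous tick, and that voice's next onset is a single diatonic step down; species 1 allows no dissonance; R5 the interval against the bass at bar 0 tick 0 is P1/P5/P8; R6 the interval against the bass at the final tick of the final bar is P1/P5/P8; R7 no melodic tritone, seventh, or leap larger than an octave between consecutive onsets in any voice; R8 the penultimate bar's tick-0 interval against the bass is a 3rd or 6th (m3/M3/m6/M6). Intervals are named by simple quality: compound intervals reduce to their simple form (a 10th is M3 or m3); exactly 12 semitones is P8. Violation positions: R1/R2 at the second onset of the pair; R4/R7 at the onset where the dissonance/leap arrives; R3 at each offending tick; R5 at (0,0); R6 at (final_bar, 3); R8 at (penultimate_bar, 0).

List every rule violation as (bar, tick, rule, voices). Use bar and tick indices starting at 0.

bar 0: v0=D3 v1=D4 v2=F4 v3=F4 downbeat m3
bar 1: v0=C3 v1=A3 v2=E4 v3=B3 downbeat M7
bar 2: v0=A2 v1=G3 v2=E3 v3=A3 downbeat P8
bar 3: v0=B2 v1=G3 v2=F3 v3=F3 downbeat TT
bar 4: v0=D3 v1=G3 v2=F4 v3=A3 downbeat P5
bar 5: v0=C3 v1=A3 v2=C4 v3=C4 downbeat P8
bar 6: v0=D3 v1=D4 v2=F4 v3=F4 downbeat m3
  -> R5 @ bar 0 tick 0 v(0, 2): opens on m3
  -> R5 @ bar 0 tick 0 v(0, 3): opens on m3
  -> R2 @ bar 1 tick 0 v(1, 2): D4/F4 m3 -> A3/E4 P5 similar
  -> R3 @ bar 1 tick 0 v(2, 3): E4 above B3
  -> R4 @ bar 1 tick 0 v(0, 3): C3/B3 M7 untreated
  -> R7 @ bar 1 tick 0 v(3,): F4->B3 leap 6st
  -> R3 @ bar 1 tick 1 v(2, 3): E4 above B3
  -> R3 @ bar 1 tick 2 v(2, 3): E4 above B3
  -> R3 @ bar 1 tick 3 v(2, 3): E4 above B3
  -> R2 @ bar 2 tick 0 v(0, 2): C3/E4 M3 -> A2/E3 P5 similar
  -> R2 @ bar 2 tick 0 v(0, 3): C3/B3 M7 -> A2/A3 P8 similar
  -> R3 @ bar 2 tick 0 v(1, 2): G3 above E3
  -> R4 @ bar 2 tick 0 v(0, 1): A2/G3 m7 untreated
  -> R3 @ bar 2 tick 1 v(1, 2): G3 above E3
  -> R3 @ bar 2 tick 2 v(1, 2): G3 above E3
  -> R3 @ bar 2 tick 3 v(1, 2): G3 above E3
  -> R3 @ bar 3 tick 0 v(1, 2): G3 above F3
  -> R4 @ bar 3 tick 0 v(0, 2): B2/F3 TT untreated
  -> R4 @ bar 3 tick 0 v(0, 3): B2/F3 TT untreated
  -> R3 @ bar 3 tick 1 v(1, 2): G3 above F3
  -> R3 @ bar 3 tick 2 v(1, 2): G3 above F3
  -> R3 @ bar 3 tick 3 v(1, 2): G3 above F3
  -> R2 @ bar 4 tick 0 v(0, 3): B2/F3 TT -> D3/A3 P5 similar
  -> R3 @ bar 4 tick 0 v(2, 3): F4 above A3
  -> R4 @ bar 4 tick 0 v(0, 1): D3/G3 P4 untreated
  -> R3 @ bar 4 tick 1 v(2, 3): F4 above A3
  -> R3 @ bar 4 tick 2 v(2, 3): F4 above A3
  -> R3 @ bar 4 tick 3 v(2, 3): F4 above A3
  -> R2 @ bar 5 tick 0 v(0, 2): D3/F4 m3 -> C3/C4 P8 similar
  -> R8 @ bar 5 tick 0 v(0, 2): penult P8 not 3rd/6th
  -> R8 @ bar 5 tick 0 v(0, 3): penult P8 not 3rd/6th
  -> R1 @ bar 6 tick 0 v(2, 3): C4/C4 P1 -> F4/F4 P1 similar
  -> R2 @ bar 6 tick 0 v(0, 1): C3/A3 M6 -> D3/D4 P8 similar
  -> R6 @ bar 6 tick 3 v(0, 2): closes on m3
  -> R6 @ bar 6 tick 3 v(0, 3): closes on m3

(0, 0, R5, (0, 2))
(0, 0, R5, (0, 3))
(1, 0, R2, (1, 2))
(1, 0, R3, (2, 3))
(1, 0, R4, (0, 3))
(1, 0, R7, (3,))
(1, 1, R3, (2, 3))
(1, 2, R3, (2, 3))
(1, 3, R3, (2, 3))
(2, 0, R2, (0, 2))
(2, 0, R2, (0, 3))
(2, 0, R3, (1, 2))
(2, 0, R4, (0, 1))
(2, 1, R3, (1, 2))
(2, 2, R3, (1, 2))
(2, 3, R3, (1, 2))
(3, 0, R3, (1, 2))
(3, 0, R4, (0, 2))
(3, 0, R4, (0, 3))
(3, 1, R3, (1, 2))
(3, 2, R3, (1, 2))
(3, 3, R3, (1, 2))
(4, 0, R2, (0, 3))
(4, 0, R3, (2, 3))
(4, 0, R4, (0, 1))
(4, 1, R3, (2, 3))
(4, 2, R3, (2, 3))
(4, 3, R3, (2, 3))
(5, 0, R2, (0, 2))
(5, 0, R8, (0, 2))
(5, 0, R8, (0, 3))
(6, 0, R1, (2, 3))
(6, 0, R2, (0, 1))
(6, 3, R6, (0, 2))
(6, 3, R6, (0, 3))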